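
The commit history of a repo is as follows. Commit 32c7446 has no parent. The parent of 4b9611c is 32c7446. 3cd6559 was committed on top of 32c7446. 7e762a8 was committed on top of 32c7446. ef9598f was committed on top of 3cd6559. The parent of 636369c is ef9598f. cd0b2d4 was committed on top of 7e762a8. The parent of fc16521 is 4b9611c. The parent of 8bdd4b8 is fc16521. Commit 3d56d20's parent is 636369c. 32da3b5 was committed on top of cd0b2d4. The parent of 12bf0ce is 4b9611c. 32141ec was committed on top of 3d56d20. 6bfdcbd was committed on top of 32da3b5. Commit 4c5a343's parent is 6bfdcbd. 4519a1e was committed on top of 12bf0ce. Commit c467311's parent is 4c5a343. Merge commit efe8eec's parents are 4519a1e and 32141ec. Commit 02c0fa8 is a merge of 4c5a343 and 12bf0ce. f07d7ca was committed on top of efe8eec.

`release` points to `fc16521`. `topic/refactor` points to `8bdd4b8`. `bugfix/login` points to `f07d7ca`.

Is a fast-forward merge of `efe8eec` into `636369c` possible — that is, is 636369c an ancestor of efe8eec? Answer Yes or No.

Yes

A fast-forward from 636369c to efe8eec is possible iff 636369c is an ancestor of efe8eec.
Ancestors of efe8eec: {12bf0ce, 32141ec, 32c7446, 3cd6559, 3d56d20, 4519a1e, 4b9611c, 636369c, ef9598f, efe8eec}.
636369c is among them, so fast-forward is possible.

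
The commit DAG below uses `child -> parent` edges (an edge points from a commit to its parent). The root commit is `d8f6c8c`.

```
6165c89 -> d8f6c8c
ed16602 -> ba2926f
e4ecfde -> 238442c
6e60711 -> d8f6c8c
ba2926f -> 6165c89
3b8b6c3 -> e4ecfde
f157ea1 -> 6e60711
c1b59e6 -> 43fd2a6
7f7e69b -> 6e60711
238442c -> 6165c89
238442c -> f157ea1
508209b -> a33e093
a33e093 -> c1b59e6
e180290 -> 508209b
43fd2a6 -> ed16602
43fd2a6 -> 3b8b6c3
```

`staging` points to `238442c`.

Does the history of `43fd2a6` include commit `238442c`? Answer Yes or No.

Ancestors of 43fd2a6 (commits reachable by following parents): {238442c, 3b8b6c3, 43fd2a6, 6165c89, 6e60711, ba2926f, d8f6c8c, e4ecfde, ed16602, f157ea1}.
238442c is in that set, so it is an ancestor of 43fd2a6.

Yes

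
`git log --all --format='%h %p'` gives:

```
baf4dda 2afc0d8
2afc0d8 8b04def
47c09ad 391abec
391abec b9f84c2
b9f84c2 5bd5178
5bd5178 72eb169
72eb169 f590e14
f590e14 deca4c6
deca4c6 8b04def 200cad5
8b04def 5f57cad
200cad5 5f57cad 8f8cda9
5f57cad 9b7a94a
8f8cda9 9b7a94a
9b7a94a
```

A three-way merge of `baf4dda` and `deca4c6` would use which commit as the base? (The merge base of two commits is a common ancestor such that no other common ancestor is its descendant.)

8b04def

Ancestors of baf4dda: {2afc0d8, 5f57cad, 8b04def, 9b7a94a, baf4dda}.
Ancestors of deca4c6: {200cad5, 5f57cad, 8b04def, 8f8cda9, 9b7a94a, deca4c6}.
Common ancestors: {5f57cad, 8b04def, 9b7a94a}.
Among these, 8b04def is not an ancestor of any other common ancestor — it is the merge base.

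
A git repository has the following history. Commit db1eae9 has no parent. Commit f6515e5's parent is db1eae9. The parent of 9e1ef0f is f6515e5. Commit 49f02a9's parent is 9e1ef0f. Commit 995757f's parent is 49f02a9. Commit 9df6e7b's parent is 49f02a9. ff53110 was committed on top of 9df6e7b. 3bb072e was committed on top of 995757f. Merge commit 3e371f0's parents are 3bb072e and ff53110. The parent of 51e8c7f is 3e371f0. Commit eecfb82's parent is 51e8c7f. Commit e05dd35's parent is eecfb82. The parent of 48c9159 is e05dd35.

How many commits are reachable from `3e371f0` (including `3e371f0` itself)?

Walking parent pointers from 3e371f0: reachable set = {3bb072e, 3e371f0, 49f02a9, 995757f, 9df6e7b, 9e1ef0f, db1eae9, f6515e5, ff53110}.
That is 9 commits.

9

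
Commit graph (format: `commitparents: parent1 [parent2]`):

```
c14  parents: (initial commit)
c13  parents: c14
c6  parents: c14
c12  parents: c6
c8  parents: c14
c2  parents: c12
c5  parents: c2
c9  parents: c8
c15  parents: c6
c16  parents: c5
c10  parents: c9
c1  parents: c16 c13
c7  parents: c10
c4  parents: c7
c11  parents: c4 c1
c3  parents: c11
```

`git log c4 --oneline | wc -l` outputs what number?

Walking parent pointers from c4: reachable set = {c10, c14, c4, c7, c8, c9}.
That is 6 commits.

6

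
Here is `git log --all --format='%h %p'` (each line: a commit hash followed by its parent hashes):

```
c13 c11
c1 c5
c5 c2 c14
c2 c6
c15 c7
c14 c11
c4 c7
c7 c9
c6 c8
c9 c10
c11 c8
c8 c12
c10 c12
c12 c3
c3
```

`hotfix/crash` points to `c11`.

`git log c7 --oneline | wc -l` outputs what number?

5

Walking parent pointers from c7: reachable set = {c10, c12, c3, c7, c9}.
That is 5 commits.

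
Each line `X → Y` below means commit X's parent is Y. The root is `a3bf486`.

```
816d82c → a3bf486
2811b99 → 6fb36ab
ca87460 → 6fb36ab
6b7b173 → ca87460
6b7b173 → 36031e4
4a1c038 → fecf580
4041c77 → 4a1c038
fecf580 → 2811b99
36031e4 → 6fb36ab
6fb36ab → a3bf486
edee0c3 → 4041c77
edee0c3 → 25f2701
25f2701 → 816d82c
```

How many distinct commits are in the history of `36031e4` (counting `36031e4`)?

3

Walking parent pointers from 36031e4: reachable set = {36031e4, 6fb36ab, a3bf486}.
That is 3 commits.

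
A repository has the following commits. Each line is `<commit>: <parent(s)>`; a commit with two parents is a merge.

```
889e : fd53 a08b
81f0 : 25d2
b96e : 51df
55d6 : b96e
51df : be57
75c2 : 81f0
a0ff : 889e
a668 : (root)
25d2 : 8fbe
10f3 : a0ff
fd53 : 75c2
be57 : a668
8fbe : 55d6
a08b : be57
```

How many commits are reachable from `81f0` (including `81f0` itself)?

8

Walking parent pointers from 81f0: reachable set = {25d2, 51df, 55d6, 81f0, 8fbe, a668, b96e, be57}.
That is 8 commits.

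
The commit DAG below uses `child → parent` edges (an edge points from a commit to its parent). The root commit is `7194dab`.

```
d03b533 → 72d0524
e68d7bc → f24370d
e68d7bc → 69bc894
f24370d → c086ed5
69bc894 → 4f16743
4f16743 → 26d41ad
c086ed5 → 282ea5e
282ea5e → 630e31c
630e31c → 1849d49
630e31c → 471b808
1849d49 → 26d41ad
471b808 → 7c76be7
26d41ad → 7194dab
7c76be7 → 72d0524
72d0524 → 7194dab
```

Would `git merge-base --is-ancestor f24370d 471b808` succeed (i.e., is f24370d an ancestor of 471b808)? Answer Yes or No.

No

Ancestors of 471b808: {471b808, 7194dab, 72d0524, 7c76be7}.
f24370d is not in that set, so it is not an ancestor of 471b808.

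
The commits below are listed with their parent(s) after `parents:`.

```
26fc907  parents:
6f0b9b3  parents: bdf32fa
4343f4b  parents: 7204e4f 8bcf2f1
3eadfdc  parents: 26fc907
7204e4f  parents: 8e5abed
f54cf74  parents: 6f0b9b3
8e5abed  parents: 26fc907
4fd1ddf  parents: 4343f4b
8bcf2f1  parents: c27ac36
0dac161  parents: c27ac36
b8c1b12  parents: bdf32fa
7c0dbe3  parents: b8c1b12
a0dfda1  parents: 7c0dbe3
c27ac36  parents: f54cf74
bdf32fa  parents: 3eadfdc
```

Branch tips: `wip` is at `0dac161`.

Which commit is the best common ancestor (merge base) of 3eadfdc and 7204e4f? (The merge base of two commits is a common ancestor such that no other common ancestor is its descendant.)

Ancestors of 3eadfdc: {26fc907, 3eadfdc}.
Ancestors of 7204e4f: {26fc907, 7204e4f, 8e5abed}.
Common ancestors: {26fc907}.
The only common ancestor is 26fc907, so it is the merge base.

26fc907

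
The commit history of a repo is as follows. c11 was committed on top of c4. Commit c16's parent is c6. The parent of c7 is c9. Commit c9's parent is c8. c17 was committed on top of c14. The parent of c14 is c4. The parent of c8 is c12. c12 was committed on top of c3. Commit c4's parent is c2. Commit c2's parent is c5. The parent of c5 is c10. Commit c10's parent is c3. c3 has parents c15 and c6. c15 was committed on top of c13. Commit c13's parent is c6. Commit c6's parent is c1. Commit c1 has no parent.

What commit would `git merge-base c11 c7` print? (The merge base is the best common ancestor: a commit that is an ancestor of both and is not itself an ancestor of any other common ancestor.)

c3

Ancestors of c11: {c1, c10, c11, c13, c15, c2, c3, c4, c5, c6}.
Ancestors of c7: {c1, c12, c13, c15, c3, c6, c7, c8, c9}.
Common ancestors: {c1, c13, c15, c3, c6}.
Among these, c3 is not an ancestor of any other common ancestor — it is the merge base.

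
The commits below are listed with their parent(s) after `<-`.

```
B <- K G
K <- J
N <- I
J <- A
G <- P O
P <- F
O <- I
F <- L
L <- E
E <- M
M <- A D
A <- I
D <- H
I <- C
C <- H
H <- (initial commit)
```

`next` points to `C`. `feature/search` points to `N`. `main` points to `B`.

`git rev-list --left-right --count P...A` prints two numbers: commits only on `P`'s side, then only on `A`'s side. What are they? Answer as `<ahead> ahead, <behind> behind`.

6 ahead, 0 behind

Reachable from P: {A, C, D, E, F, H, I, L, M, P}.
Reachable from A: {A, C, H, I}.
Only in P's history (ahead): {D, E, F, L, M, P} — 6.
Only in A's history (behind): {} — 0.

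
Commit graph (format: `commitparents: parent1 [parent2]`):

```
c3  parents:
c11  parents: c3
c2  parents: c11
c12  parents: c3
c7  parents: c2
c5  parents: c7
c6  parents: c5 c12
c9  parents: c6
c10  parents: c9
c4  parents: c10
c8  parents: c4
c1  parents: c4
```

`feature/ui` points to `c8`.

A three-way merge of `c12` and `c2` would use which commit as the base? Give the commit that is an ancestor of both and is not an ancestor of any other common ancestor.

Ancestors of c12: {c12, c3}.
Ancestors of c2: {c11, c2, c3}.
Common ancestors: {c3}.
The only common ancestor is c3, so it is the merge base.

c3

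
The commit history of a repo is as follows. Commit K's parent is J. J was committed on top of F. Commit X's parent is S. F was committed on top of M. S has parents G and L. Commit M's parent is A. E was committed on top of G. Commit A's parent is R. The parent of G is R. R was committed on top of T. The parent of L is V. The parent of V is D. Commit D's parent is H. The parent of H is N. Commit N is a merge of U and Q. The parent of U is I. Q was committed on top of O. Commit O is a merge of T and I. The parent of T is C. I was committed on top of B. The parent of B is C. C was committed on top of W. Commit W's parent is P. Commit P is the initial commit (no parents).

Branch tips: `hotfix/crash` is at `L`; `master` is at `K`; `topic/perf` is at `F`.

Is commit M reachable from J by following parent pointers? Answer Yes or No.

Ancestors of J (commits reachable by following parents): {A, C, F, J, M, P, R, T, W}.
M is in that set, so it is an ancestor of J.

Yes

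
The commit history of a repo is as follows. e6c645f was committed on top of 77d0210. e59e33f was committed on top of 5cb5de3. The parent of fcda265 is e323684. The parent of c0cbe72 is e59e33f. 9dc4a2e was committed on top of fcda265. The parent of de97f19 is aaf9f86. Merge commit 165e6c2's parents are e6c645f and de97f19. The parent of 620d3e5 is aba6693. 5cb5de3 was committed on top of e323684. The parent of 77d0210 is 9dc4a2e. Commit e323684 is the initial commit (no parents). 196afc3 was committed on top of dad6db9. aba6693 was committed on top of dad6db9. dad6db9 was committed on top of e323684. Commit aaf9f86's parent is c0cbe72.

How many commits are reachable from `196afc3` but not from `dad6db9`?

1

Reachable from 196afc3: {196afc3, dad6db9, e323684}.
Reachable from dad6db9: {dad6db9, e323684}.
In 196afc3's history but not dad6db9's: {196afc3} — 1 commit.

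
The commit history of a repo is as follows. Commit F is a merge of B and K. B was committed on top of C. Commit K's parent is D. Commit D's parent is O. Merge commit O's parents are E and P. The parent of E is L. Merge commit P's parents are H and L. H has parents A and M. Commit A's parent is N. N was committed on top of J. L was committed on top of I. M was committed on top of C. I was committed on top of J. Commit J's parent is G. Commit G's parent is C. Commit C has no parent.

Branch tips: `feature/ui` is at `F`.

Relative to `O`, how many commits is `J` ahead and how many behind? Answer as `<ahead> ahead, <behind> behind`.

0 ahead, 9 behind

Reachable from J: {C, G, J}.
Reachable from O: {A, C, E, G, H, I, J, L, M, N, O, P}.
Only in J's history (ahead): {} — 0.
Only in O's history (behind): {A, E, H, I, L, M, N, O, P} — 9.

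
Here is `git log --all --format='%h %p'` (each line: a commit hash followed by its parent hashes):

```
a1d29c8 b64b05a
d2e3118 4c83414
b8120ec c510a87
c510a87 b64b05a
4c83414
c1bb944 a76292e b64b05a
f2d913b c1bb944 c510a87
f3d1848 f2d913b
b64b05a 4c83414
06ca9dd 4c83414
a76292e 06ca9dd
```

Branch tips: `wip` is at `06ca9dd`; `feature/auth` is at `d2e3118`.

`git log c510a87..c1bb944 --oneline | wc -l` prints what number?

3

Reachable from c1bb944: {06ca9dd, 4c83414, a76292e, b64b05a, c1bb944}.
Reachable from c510a87: {4c83414, b64b05a, c510a87}.
In c1bb944's history but not c510a87's: {06ca9dd, a76292e, c1bb944} — 3 commits.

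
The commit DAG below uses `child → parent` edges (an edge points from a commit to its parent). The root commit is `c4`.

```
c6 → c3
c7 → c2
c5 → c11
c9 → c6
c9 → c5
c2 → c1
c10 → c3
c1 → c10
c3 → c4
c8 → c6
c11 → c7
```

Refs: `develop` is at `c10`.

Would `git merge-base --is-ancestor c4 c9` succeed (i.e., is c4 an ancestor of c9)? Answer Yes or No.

Yes

Ancestors of c9 (commits reachable by following parents): {c1, c10, c11, c2, c3, c4, c5, c6, c7, c9}.
c4 is in that set, so it is an ancestor of c9.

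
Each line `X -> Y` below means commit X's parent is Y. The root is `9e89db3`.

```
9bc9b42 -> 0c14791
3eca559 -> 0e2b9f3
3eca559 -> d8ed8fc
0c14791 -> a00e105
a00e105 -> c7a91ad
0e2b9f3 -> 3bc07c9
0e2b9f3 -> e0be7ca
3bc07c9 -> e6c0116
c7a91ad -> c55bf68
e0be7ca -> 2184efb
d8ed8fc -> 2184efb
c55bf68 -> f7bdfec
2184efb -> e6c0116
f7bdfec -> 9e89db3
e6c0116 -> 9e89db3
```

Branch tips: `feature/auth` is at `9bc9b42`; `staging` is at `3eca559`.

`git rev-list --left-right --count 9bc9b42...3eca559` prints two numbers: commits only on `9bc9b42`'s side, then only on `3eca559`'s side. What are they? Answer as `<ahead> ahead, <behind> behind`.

6 ahead, 7 behind

Reachable from 9bc9b42: {0c14791, 9bc9b42, 9e89db3, a00e105, c55bf68, c7a91ad, f7bdfec}.
Reachable from 3eca559: {0e2b9f3, 2184efb, 3bc07c9, 3eca559, 9e89db3, d8ed8fc, e0be7ca, e6c0116}.
Only in 9bc9b42's history (ahead): {0c14791, 9bc9b42, a00e105, c55bf68, c7a91ad, f7bdfec} — 6.
Only in 3eca559's history (behind): {0e2b9f3, 2184efb, 3bc07c9, 3eca559, d8ed8fc, e0be7ca, e6c0116} — 7.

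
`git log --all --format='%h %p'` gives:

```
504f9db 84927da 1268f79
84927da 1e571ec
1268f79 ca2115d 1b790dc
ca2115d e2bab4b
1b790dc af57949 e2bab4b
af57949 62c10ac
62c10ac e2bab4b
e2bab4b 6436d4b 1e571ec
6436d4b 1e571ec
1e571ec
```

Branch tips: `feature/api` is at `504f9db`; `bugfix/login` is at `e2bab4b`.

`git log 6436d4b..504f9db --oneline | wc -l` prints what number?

Reachable from 504f9db: {1268f79, 1b790dc, 1e571ec, 504f9db, 62c10ac, 6436d4b, 84927da, af57949, ca2115d, e2bab4b}.
Reachable from 6436d4b: {1e571ec, 6436d4b}.
In 504f9db's history but not 6436d4b's: {1268f79, 1b790dc, 504f9db, 62c10ac, 84927da, af57949, ca2115d, e2bab4b} — 8 commits.

8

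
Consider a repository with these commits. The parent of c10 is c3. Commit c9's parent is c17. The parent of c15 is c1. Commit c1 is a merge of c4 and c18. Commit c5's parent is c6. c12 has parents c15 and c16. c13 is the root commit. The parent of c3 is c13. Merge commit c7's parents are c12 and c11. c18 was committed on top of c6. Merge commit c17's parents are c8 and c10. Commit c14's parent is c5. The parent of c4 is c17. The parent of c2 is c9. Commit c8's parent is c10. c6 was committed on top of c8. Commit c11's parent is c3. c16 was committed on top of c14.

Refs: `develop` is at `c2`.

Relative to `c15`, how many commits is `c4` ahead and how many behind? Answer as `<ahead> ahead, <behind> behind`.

Reachable from c4: {c10, c13, c17, c3, c4, c8}.
Reachable from c15: {c1, c10, c13, c15, c17, c18, c3, c4, c6, c8}.
Only in c4's history (ahead): {} — 0.
Only in c15's history (behind): {c1, c15, c18, c6} — 4.

0 ahead, 4 behind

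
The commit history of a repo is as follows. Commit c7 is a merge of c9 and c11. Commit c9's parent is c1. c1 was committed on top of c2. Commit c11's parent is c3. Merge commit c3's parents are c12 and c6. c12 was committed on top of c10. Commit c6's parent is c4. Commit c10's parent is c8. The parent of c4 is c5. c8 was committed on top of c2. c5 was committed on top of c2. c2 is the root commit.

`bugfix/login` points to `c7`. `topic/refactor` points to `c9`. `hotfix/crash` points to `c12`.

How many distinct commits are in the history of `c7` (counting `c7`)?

12

Walking parent pointers from c7: reachable set = {c1, c10, c11, c12, c2, c3, c4, c5, c6, c7, c8, c9}.
That is 12 commits.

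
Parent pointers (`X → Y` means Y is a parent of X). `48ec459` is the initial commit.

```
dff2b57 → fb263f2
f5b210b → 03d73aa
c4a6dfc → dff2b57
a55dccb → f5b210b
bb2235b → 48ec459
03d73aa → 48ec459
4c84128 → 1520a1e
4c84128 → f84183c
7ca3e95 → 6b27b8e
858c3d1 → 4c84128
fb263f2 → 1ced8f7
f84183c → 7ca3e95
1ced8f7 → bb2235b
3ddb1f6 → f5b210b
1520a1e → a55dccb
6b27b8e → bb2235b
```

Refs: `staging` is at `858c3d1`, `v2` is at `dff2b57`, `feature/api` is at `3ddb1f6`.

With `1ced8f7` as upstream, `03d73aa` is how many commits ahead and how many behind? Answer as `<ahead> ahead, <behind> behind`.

Reachable from 03d73aa: {03d73aa, 48ec459}.
Reachable from 1ced8f7: {1ced8f7, 48ec459, bb2235b}.
Only in 03d73aa's history (ahead): {03d73aa} — 1.
Only in 1ced8f7's history (behind): {1ced8f7, bb2235b} — 2.

1 ahead, 2 behind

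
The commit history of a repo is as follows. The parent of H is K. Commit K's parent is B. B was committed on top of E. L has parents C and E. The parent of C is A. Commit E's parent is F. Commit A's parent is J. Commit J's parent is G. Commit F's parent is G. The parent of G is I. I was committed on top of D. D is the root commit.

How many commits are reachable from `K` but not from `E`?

2

Reachable from K: {B, D, E, F, G, I, K}.
Reachable from E: {D, E, F, G, I}.
In K's history but not E's: {B, K} — 2 commits.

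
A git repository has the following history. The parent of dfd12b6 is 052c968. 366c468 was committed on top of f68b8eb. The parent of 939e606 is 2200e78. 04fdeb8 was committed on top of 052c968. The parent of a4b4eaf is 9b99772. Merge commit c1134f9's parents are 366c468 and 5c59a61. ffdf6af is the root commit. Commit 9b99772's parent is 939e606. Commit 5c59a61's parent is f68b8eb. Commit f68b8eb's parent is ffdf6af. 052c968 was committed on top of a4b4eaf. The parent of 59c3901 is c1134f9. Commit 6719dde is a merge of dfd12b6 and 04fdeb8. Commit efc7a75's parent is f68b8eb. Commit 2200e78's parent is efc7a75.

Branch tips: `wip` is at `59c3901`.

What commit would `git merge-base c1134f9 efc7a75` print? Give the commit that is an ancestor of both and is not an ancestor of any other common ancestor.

f68b8eb

Ancestors of c1134f9: {366c468, 5c59a61, c1134f9, f68b8eb, ffdf6af}.
Ancestors of efc7a75: {efc7a75, f68b8eb, ffdf6af}.
Common ancestors: {f68b8eb, ffdf6af}.
Among these, f68b8eb is not an ancestor of any other common ancestor — it is the merge base.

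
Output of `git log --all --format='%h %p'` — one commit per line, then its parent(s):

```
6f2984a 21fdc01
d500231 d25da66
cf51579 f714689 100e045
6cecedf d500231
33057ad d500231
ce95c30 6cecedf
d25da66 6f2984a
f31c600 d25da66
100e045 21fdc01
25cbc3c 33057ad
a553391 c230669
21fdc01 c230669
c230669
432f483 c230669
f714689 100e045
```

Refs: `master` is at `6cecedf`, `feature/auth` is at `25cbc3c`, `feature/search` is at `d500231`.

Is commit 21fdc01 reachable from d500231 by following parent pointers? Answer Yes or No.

Yes

Ancestors of d500231 (commits reachable by following parents): {21fdc01, 6f2984a, c230669, d25da66, d500231}.
21fdc01 is in that set, so it is an ancestor of d500231.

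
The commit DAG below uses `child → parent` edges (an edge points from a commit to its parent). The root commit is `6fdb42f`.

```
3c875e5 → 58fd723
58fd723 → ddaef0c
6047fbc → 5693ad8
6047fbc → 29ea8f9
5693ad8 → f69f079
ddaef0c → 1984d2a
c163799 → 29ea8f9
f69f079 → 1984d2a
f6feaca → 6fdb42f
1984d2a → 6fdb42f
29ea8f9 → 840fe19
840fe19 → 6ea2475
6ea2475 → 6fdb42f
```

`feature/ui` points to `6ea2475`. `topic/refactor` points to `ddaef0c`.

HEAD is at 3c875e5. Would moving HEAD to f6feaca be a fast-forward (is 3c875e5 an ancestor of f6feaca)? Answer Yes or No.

No

A fast-forward from 3c875e5 to f6feaca is possible iff 3c875e5 is an ancestor of f6feaca.
Ancestors of f6feaca: {6fdb42f, f6feaca}.
3c875e5 is not among them, so fast-forward is not possible.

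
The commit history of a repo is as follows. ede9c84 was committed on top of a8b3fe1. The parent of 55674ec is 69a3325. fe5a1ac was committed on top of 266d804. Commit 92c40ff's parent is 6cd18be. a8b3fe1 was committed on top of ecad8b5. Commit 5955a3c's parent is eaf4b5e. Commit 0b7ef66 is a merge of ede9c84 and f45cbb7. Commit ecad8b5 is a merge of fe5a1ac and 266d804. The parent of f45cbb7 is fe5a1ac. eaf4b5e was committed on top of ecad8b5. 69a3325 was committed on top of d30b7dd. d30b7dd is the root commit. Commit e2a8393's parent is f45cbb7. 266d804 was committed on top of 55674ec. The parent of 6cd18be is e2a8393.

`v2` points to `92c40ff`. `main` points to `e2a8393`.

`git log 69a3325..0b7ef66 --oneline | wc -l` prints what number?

Reachable from 0b7ef66: {0b7ef66, 266d804, 55674ec, 69a3325, a8b3fe1, d30b7dd, ecad8b5, ede9c84, f45cbb7, fe5a1ac}.
Reachable from 69a3325: {69a3325, d30b7dd}.
In 0b7ef66's history but not 69a3325's: {0b7ef66, 266d804, 55674ec, a8b3fe1, ecad8b5, ede9c84, f45cbb7, fe5a1ac} — 8 commits.

8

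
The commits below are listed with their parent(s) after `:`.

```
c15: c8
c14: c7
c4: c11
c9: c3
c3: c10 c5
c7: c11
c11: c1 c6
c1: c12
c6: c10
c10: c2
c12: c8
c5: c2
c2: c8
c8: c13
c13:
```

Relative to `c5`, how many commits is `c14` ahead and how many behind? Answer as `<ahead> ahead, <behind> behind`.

Reachable from c14: {c1, c10, c11, c12, c13, c14, c2, c6, c7, c8}.
Reachable from c5: {c13, c2, c5, c8}.
Only in c14's history (ahead): {c1, c10, c11, c12, c14, c6, c7} — 7.
Only in c5's history (behind): {c5} — 1.

7 ahead, 1 behind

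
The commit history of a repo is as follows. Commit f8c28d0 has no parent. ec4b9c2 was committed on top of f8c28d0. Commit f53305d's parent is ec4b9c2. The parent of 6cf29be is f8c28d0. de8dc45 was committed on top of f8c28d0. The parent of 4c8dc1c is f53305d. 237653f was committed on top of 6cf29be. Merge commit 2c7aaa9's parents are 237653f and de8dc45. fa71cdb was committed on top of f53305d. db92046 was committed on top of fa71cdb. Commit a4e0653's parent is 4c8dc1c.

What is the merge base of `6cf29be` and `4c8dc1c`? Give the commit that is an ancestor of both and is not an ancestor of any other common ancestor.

f8c28d0

Ancestors of 6cf29be: {6cf29be, f8c28d0}.
Ancestors of 4c8dc1c: {4c8dc1c, ec4b9c2, f53305d, f8c28d0}.
Common ancestors: {f8c28d0}.
The only common ancestor is f8c28d0, so it is the merge base.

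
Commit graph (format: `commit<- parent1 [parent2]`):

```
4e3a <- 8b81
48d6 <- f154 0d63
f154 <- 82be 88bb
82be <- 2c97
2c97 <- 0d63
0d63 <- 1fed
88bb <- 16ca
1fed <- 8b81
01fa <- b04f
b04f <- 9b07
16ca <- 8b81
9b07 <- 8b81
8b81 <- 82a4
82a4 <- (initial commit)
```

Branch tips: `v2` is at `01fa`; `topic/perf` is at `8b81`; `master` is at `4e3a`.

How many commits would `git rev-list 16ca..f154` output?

6

Reachable from f154: {0d63, 16ca, 1fed, 2c97, 82a4, 82be, 88bb, 8b81, f154}.
Reachable from 16ca: {16ca, 82a4, 8b81}.
In f154's history but not 16ca's: {0d63, 1fed, 2c97, 82be, 88bb, f154} — 6 commits.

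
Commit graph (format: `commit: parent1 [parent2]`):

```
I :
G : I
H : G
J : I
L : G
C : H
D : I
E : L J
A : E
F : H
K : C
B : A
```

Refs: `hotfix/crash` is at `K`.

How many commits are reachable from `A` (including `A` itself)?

6

Walking parent pointers from A: reachable set = {A, E, G, I, J, L}.
That is 6 commits.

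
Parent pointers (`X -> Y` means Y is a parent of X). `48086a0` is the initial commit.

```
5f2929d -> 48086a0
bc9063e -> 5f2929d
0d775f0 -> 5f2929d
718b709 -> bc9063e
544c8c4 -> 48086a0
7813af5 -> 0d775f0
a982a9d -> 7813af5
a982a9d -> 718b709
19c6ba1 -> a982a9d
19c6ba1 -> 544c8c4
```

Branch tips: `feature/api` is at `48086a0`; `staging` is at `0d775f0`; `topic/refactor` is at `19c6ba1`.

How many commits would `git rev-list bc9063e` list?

3

Walking parent pointers from bc9063e: reachable set = {48086a0, 5f2929d, bc9063e}.
That is 3 commits.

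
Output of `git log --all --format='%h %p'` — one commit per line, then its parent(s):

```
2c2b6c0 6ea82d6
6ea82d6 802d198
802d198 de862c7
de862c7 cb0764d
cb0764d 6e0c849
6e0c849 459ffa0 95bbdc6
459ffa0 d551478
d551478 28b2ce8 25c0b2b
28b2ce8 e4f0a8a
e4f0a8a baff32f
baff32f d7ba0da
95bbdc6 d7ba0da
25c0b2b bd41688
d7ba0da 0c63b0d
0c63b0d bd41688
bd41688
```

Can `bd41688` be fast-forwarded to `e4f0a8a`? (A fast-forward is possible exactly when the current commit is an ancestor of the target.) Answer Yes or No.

A fast-forward from bd41688 to e4f0a8a is possible iff bd41688 is an ancestor of e4f0a8a.
Ancestors of e4f0a8a: {0c63b0d, baff32f, bd41688, d7ba0da, e4f0a8a}.
bd41688 is among them, so fast-forward is possible.

Yes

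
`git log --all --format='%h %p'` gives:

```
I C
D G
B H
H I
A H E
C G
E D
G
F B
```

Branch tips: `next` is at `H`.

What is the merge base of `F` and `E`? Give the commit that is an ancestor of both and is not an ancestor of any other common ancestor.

Ancestors of F: {B, C, F, G, H, I}.
Ancestors of E: {D, E, G}.
Common ancestors: {G}.
The only common ancestor is G, so it is the merge base.

G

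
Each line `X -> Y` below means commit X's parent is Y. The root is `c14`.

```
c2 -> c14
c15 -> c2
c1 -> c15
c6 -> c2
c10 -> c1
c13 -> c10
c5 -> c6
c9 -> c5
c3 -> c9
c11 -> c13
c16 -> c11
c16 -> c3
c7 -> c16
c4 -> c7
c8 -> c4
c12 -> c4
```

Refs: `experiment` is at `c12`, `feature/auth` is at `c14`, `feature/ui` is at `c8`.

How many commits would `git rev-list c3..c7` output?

Reachable from c7: {c1, c10, c11, c13, c14, c15, c16, c2, c3, c5, c6, c7, c9}.
Reachable from c3: {c14, c2, c3, c5, c6, c9}.
In c7's history but not c3's: {c1, c10, c11, c13, c15, c16, c7} — 7 commits.

7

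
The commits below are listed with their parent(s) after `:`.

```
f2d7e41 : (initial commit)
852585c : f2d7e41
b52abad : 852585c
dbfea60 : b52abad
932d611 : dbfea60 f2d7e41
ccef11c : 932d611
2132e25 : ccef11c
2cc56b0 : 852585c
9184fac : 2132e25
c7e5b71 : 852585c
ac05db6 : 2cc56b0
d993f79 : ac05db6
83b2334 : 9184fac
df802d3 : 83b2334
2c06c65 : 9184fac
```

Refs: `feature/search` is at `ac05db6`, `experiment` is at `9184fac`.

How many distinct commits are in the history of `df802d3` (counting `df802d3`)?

10

Walking parent pointers from df802d3: reachable set = {2132e25, 83b2334, 852585c, 9184fac, 932d611, b52abad, ccef11c, dbfea60, df802d3, f2d7e41}.
That is 10 commits.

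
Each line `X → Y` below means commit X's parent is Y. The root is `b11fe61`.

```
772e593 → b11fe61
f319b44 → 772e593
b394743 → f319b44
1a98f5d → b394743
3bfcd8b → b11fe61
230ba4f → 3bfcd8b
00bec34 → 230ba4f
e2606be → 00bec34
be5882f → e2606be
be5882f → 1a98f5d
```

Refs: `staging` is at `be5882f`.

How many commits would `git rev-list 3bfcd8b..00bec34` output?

Reachable from 00bec34: {00bec34, 230ba4f, 3bfcd8b, b11fe61}.
Reachable from 3bfcd8b: {3bfcd8b, b11fe61}.
In 00bec34's history but not 3bfcd8b's: {00bec34, 230ba4f} — 2 commits.

2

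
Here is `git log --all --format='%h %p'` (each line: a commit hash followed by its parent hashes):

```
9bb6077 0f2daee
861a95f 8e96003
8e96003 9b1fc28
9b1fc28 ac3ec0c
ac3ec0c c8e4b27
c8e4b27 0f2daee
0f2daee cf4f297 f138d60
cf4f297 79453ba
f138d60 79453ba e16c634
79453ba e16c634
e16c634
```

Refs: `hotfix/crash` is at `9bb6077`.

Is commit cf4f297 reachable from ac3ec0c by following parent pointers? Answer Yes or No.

Ancestors of ac3ec0c (commits reachable by following parents): {0f2daee, 79453ba, ac3ec0c, c8e4b27, cf4f297, e16c634, f138d60}.
cf4f297 is in that set, so it is an ancestor of ac3ec0c.

Yes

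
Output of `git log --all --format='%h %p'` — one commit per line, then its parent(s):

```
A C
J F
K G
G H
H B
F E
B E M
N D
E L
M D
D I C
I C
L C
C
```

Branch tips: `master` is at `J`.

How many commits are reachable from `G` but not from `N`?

6

Reachable from G: {B, C, D, E, G, H, I, L, M}.
Reachable from N: {C, D, I, N}.
In G's history but not N's: {B, E, G, H, L, M} — 6 commits.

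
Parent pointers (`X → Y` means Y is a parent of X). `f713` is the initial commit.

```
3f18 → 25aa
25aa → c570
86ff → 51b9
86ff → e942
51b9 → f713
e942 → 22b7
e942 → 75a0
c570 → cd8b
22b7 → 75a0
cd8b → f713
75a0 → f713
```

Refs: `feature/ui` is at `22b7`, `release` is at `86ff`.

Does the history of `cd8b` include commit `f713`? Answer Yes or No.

Yes

Ancestors of cd8b (commits reachable by following parents): {cd8b, f713}.
f713 is in that set, so it is an ancestor of cd8b.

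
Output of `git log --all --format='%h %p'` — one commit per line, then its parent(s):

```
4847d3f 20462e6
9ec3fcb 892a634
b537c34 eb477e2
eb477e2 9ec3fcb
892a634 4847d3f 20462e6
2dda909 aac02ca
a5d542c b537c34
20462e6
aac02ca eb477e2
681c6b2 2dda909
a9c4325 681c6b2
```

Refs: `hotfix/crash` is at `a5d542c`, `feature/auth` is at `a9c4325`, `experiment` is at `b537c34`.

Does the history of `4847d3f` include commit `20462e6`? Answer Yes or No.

Ancestors of 4847d3f (commits reachable by following parents): {20462e6, 4847d3f}.
20462e6 is in that set, so it is an ancestor of 4847d3f.

Yes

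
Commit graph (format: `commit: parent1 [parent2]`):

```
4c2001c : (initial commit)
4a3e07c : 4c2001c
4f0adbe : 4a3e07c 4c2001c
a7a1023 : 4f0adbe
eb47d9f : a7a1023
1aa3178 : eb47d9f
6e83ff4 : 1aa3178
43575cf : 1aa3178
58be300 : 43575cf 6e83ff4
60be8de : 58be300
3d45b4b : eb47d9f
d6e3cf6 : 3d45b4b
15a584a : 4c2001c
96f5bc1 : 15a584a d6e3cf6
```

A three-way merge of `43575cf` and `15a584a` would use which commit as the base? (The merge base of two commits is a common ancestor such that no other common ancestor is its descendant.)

Ancestors of 43575cf: {1aa3178, 43575cf, 4a3e07c, 4c2001c, 4f0adbe, a7a1023, eb47d9f}.
Ancestors of 15a584a: {15a584a, 4c2001c}.
Common ancestors: {4c2001c}.
The only common ancestor is 4c2001c, so it is the merge base.

4c2001c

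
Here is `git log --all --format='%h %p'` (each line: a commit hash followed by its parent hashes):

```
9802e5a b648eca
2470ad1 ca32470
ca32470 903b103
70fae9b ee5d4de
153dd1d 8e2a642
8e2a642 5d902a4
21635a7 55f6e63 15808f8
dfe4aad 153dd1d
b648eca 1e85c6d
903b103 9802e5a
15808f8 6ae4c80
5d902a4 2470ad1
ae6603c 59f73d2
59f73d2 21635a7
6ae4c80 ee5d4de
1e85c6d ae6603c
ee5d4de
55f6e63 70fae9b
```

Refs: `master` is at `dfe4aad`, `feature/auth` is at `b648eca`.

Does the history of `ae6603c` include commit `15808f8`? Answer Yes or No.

Yes

Ancestors of ae6603c (commits reachable by following parents): {15808f8, 21635a7, 55f6e63, 59f73d2, 6ae4c80, 70fae9b, ae6603c, ee5d4de}.
15808f8 is in that set, so it is an ancestor of ae6603c.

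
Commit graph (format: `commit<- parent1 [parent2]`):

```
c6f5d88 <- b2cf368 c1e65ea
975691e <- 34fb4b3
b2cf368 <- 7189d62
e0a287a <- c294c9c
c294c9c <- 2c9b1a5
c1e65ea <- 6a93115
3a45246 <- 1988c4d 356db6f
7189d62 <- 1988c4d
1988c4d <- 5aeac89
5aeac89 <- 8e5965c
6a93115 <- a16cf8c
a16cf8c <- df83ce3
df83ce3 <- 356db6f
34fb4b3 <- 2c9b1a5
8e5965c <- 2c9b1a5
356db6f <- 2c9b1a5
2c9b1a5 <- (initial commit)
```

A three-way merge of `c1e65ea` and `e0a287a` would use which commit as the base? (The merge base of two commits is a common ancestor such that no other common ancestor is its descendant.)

2c9b1a5

Ancestors of c1e65ea: {2c9b1a5, 356db6f, 6a93115, a16cf8c, c1e65ea, df83ce3}.
Ancestors of e0a287a: {2c9b1a5, c294c9c, e0a287a}.
Common ancestors: {2c9b1a5}.
The only common ancestor is 2c9b1a5, so it is the merge base.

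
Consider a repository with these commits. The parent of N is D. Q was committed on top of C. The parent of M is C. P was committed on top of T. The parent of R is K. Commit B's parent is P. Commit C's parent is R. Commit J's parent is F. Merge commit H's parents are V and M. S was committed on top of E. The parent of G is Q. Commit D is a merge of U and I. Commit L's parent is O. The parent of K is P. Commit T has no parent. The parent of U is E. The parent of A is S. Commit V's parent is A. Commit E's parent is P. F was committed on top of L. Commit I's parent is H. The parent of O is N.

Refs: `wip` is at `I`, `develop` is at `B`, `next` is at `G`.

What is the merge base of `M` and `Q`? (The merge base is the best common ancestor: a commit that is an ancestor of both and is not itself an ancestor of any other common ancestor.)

C

Ancestors of M: {C, K, M, P, R, T}.
Ancestors of Q: {C, K, P, Q, R, T}.
Common ancestors: {C, K, P, R, T}.
Among these, C is not an ancestor of any other common ancestor — it is the merge base.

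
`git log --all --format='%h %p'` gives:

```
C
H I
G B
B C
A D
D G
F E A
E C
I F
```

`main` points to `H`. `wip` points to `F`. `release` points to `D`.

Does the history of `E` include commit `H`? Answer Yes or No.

Ancestors of E: {C, E}.
H is not in that set, so it is not an ancestor of E.

No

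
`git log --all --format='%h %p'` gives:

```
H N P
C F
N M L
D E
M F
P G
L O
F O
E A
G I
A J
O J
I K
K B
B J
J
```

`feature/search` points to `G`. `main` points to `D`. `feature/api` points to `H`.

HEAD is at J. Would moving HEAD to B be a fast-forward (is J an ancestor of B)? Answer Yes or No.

Yes

A fast-forward from J to B is possible iff J is an ancestor of B.
Ancestors of B: {B, J}.
J is among them, so fast-forward is possible.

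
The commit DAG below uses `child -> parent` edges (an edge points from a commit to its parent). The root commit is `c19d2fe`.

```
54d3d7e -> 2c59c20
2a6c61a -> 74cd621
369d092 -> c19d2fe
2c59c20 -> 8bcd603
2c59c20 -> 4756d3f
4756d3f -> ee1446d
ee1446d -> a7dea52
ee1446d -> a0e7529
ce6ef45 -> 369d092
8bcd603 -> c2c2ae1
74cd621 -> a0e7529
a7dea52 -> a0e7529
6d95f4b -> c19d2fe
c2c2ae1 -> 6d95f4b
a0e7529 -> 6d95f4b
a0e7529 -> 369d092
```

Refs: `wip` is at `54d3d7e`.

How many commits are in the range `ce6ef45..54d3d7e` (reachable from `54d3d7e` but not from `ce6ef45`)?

Reachable from 54d3d7e: {2c59c20, 369d092, 4756d3f, 54d3d7e, 6d95f4b, 8bcd603, a0e7529, a7dea52, c19d2fe, c2c2ae1, ee1446d}.
Reachable from ce6ef45: {369d092, c19d2fe, ce6ef45}.
In 54d3d7e's history but not ce6ef45's: {2c59c20, 4756d3f, 54d3d7e, 6d95f4b, 8bcd603, a0e7529, a7dea52, c2c2ae1, ee1446d} — 9 commits.

9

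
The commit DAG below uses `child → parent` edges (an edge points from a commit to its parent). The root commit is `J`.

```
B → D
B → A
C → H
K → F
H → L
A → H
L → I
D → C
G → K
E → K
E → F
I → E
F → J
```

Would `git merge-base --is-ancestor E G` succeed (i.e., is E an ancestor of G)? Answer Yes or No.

No

Ancestors of G: {F, G, J, K}.
E is not in that set, so it is not an ancestor of G.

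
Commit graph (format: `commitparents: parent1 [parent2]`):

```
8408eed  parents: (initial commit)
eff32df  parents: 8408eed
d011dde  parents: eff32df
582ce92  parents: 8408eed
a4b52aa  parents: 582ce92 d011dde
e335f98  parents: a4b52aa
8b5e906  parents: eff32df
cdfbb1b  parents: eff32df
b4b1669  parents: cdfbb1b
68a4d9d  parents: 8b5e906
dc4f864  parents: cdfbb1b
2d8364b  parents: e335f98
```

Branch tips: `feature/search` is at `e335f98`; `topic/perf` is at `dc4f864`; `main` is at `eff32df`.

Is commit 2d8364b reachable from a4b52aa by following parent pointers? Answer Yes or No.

No

Ancestors of a4b52aa: {582ce92, 8408eed, a4b52aa, d011dde, eff32df}.
2d8364b is not in that set, so it is not an ancestor of a4b52aa.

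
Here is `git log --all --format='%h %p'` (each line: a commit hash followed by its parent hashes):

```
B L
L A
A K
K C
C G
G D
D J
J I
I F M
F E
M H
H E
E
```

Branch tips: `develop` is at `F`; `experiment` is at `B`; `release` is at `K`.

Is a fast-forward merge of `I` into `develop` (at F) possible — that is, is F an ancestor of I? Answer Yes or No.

Yes

A fast-forward from F to I is possible iff F is an ancestor of I.
Ancestors of I: {E, F, H, I, M}.
F is among them, so fast-forward is possible.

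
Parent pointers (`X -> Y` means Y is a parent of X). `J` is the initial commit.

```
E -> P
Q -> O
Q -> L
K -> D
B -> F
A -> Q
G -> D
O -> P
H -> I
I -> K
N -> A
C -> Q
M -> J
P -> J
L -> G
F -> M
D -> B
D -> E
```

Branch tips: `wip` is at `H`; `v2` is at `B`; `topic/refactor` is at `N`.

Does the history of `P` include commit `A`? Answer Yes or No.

No

Ancestors of P: {J, P}.
A is not in that set, so it is not an ancestor of P.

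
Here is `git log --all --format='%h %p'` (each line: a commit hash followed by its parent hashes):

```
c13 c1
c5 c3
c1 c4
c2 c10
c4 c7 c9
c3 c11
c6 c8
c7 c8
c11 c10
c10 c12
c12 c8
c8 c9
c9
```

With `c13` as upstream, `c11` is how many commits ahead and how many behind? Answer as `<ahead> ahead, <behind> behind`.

3 ahead, 4 behind

Reachable from c11: {c10, c11, c12, c8, c9}.
Reachable from c13: {c1, c13, c4, c7, c8, c9}.
Only in c11's history (ahead): {c10, c11, c12} — 3.
Only in c13's history (behind): {c1, c13, c4, c7} — 4.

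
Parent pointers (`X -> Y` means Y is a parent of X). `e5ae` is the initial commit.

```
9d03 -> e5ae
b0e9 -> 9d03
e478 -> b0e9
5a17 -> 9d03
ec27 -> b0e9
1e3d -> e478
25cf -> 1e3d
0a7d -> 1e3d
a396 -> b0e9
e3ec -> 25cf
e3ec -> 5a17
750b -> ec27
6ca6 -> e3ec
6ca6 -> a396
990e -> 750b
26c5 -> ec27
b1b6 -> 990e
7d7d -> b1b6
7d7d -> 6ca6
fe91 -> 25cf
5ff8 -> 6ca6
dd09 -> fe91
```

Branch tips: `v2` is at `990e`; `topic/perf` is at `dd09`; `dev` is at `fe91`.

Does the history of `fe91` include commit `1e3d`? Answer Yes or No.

Yes

Ancestors of fe91 (commits reachable by following parents): {1e3d, 25cf, 9d03, b0e9, e478, e5ae, fe91}.
1e3d is in that set, so it is an ancestor of fe91.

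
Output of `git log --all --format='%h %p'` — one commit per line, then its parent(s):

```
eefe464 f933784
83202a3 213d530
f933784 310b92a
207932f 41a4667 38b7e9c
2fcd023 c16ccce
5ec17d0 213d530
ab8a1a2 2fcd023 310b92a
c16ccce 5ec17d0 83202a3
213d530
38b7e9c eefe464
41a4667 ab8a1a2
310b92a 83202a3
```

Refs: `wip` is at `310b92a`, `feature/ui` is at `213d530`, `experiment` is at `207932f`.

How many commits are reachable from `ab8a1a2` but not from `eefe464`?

Reachable from ab8a1a2: {213d530, 2fcd023, 310b92a, 5ec17d0, 83202a3, ab8a1a2, c16ccce}.
Reachable from eefe464: {213d530, 310b92a, 83202a3, eefe464, f933784}.
In ab8a1a2's history but not eefe464's: {2fcd023, 5ec17d0, ab8a1a2, c16ccce} — 4 commits.

4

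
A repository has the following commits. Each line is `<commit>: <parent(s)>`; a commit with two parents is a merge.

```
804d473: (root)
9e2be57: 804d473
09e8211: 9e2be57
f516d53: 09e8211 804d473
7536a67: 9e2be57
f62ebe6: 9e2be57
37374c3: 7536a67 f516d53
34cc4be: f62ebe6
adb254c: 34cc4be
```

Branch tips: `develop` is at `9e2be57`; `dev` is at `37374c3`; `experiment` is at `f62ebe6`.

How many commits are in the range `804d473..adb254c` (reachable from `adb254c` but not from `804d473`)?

Reachable from adb254c: {34cc4be, 804d473, 9e2be57, adb254c, f62ebe6}.
Reachable from 804d473: {804d473}.
In adb254c's history but not 804d473's: {34cc4be, 9e2be57, adb254c, f62ebe6} — 4 commits.

4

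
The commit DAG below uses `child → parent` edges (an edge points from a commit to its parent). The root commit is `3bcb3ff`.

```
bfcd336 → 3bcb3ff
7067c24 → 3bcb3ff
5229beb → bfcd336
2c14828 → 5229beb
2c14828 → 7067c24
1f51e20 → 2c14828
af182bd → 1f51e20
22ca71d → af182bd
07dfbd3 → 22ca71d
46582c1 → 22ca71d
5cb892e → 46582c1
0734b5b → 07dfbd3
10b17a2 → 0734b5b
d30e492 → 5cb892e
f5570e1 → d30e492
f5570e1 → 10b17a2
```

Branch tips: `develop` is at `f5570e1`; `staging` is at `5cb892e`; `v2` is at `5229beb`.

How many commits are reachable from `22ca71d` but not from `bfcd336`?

6

Reachable from 22ca71d: {1f51e20, 22ca71d, 2c14828, 3bcb3ff, 5229beb, 7067c24, af182bd, bfcd336}.
Reachable from bfcd336: {3bcb3ff, bfcd336}.
In 22ca71d's history but not bfcd336's: {1f51e20, 22ca71d, 2c14828, 5229beb, 7067c24, af182bd} — 6 commits.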